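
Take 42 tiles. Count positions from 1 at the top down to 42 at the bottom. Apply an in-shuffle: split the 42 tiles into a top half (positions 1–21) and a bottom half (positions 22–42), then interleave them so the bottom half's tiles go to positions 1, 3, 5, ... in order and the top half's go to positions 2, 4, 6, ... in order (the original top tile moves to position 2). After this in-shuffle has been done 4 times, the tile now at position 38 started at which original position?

40

Work backwards from position 38, undoing one in-shuffle at a time:
38 ← 19 ← 31 ← 37 ← 40
So the tile now at position 38 started at position 40.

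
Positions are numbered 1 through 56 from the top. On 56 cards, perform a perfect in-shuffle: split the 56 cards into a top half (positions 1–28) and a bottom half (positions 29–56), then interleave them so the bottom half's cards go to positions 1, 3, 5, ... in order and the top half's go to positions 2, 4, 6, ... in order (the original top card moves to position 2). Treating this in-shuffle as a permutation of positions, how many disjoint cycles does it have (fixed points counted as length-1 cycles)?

4

Trace each unvisited position around until it returns:
(1 2 4 8 16 32 ... len 18) (3 6 12 24 48 39 ... len 18) (5 10 20 40 23 46 ... len 18) (19 38)
4 cycles in total.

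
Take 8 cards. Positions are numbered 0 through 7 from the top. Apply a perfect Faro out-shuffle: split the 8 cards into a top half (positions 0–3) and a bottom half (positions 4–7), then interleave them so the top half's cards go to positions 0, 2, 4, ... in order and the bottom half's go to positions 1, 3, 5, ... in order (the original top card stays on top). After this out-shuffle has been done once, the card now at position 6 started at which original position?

3

Work backwards from position 6, undoing one out-shuffle at a time:
6 ← 3
So the card now at position 6 started at position 3.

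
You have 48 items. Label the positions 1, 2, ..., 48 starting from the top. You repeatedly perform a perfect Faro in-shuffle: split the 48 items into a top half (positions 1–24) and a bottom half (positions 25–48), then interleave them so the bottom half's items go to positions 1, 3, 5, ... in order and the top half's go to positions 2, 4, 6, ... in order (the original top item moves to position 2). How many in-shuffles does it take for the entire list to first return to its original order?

The in-shuffle permutes the 48 positions with cycle lengths [3, 3, 21, 21].
Every item is home exactly when every cycle has completed a whole number of laps, i.e. after lcm(3, 21) = 21 in-shuffles.

21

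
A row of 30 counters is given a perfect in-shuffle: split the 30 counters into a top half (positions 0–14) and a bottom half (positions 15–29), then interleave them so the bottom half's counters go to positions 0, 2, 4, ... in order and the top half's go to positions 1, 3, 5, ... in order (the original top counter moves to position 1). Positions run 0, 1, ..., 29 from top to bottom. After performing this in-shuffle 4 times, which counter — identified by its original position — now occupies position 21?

Work backwards from position 21, undoing one in-shuffle at a time:
21 ← 10 ← 20 ← 25 ← 12
So the counter now at position 21 started at position 12.

12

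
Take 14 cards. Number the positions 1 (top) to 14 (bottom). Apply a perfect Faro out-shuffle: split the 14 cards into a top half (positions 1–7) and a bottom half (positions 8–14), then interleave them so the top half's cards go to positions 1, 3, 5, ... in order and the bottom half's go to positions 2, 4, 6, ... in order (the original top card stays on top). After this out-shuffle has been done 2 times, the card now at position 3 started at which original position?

8

Work backwards from position 3, undoing one out-shuffle at a time:
3 ← 2 ← 8
So the card now at position 3 started at position 8.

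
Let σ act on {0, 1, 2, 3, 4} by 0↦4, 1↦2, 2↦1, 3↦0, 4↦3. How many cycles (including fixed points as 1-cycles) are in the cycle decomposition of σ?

2

Cycle decomposition: (0 4 3) (1 2).
2 cycles.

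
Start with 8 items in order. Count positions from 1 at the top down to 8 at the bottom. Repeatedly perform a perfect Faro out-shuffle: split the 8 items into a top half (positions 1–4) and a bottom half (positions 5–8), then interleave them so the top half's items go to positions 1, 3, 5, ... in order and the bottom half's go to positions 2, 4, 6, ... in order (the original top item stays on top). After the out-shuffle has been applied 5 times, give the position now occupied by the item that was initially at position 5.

3

Track the item's position through each out-shuffle:
5 → 2 → 3 → 5 → 2 → 3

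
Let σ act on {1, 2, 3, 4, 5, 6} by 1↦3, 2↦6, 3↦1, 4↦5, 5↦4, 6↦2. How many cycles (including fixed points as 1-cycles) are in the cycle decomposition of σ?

Cycle decomposition: (1 3) (2 6) (4 5).
3 cycles.

3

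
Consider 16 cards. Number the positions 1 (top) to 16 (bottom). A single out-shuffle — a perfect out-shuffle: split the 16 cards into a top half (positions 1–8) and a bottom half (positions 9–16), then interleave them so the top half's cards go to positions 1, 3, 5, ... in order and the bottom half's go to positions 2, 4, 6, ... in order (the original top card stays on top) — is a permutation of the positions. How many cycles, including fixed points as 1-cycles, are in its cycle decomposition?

6

Trace each unvisited position around until it returns:
(1) (2 3 5 9) (4 7 13 10) (6 11) (8 15 14 12) (16)
6 cycles in total.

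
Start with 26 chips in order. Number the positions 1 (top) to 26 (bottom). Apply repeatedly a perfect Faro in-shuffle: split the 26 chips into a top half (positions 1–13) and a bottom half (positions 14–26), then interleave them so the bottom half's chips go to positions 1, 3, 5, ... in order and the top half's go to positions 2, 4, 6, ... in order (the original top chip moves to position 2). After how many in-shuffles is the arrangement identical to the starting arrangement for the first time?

18

The in-shuffle permutes the 26 positions with cycle lengths [2, 6, 18].
Every chip is home exactly when every cycle has completed a whole number of laps, i.e. after lcm(2, 6, 18) = 18 in-shuffles.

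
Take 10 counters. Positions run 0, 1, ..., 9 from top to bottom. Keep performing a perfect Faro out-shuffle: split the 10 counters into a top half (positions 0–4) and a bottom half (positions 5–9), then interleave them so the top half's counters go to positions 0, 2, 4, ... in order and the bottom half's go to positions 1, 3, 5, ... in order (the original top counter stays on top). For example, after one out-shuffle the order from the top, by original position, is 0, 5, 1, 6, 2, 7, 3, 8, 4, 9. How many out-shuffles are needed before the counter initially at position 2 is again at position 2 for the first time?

6

Follow position 2 under repeated out-shuffles:
2 → 4 → 8 → 7 → 5 → 1 → 2
It first returns after 6 out-shuffles.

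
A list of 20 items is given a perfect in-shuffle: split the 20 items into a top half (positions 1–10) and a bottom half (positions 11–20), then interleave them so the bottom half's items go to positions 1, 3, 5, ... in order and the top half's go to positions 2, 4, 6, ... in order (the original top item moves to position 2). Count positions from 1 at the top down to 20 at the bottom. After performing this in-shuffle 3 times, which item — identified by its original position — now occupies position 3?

Work backwards from position 3, undoing one in-shuffle at a time:
3 ← 12 ← 6 ← 3
So the item now at position 3 started at position 3.

3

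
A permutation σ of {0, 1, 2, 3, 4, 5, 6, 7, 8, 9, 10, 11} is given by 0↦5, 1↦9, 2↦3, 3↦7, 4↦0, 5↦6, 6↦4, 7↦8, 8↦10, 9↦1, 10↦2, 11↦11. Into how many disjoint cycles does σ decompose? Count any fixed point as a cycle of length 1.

4

Cycle decomposition: (0 5 6 4) (1 9) (2 3 7 8 10) (11).
4 cycles.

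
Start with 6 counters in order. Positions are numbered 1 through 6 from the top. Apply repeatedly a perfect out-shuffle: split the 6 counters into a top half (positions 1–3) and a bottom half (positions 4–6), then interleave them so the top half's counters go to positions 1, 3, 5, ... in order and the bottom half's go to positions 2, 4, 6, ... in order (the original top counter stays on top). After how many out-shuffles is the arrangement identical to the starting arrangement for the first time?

4

The out-shuffle permutes the 6 positions with cycle lengths [1, 1, 4].
Every counter is home exactly when every cycle has completed a whole number of laps, i.e. after lcm(1, 4) = 4 out-shuffles.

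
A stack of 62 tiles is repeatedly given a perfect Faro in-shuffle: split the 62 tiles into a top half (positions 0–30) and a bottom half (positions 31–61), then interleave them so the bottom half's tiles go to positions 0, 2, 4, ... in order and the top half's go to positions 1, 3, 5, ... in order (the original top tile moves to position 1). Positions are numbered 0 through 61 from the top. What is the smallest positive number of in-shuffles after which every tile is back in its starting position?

6

The in-shuffle permutes the 62 positions with cycle lengths [2, 3, 3, 6, 6, 6, 6, 6, 6, 6, 6, 6].
Every tile is home exactly when every cycle has completed a whole number of laps, i.e. after lcm(2, 3, 6) = 6 in-shuffles.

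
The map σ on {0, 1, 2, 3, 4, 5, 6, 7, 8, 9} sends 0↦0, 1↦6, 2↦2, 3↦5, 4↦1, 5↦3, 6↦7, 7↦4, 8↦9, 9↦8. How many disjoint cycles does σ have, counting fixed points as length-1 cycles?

Cycle decomposition: (0) (1 6 7 4) (2) (3 5) (8 9).
5 cycles.

5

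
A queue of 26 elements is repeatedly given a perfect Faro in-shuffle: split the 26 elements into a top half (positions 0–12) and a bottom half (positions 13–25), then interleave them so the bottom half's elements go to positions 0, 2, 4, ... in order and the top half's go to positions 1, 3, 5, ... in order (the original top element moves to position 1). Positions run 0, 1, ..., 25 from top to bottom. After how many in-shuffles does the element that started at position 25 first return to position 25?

18

Follow position 25 under repeated in-shuffles:
25 → 24 → 22 → 18 → 10 → 21 → 16 → 6 → 13 → 0 → 1 → 3 → 7 → 15 → 4 → 9 → 19 → 12 → 25
It first returns after 18 in-shuffles.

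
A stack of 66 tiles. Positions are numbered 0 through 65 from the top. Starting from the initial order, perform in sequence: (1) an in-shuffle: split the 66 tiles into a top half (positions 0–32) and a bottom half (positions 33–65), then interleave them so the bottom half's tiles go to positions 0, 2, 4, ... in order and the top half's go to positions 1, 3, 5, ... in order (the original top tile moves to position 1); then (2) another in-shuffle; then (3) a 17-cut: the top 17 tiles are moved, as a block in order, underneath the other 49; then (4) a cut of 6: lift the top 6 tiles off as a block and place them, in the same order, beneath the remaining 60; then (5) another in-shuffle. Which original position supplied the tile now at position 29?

Undo the operations in reverse order, starting from position 29:
  undo op 5 (in-shuffle, from top half): 29 ← 14
  undo op 4 (cut 6): 14 ← 20
  undo op 3 (cut 17): 20 ← 37
  undo op 2 (in-shuffle, from top half): 37 ← 18
  undo op 1 (in-shuffle, from bottom half): 18 ← 42
So the tile at position 29 came from original position 42.

42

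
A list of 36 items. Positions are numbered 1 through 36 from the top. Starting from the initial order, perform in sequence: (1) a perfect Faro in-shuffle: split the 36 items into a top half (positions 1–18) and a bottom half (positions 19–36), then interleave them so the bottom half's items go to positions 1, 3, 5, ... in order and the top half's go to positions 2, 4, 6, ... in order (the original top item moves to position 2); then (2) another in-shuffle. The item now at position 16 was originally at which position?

4

Undo the operations in reverse order, starting from position 16:
  undo op 2 (in-shuffle, from top half): 16 ← 8
  undo op 1 (in-shuffle, from top half): 8 ← 4
So the item at position 16 came from original position 4.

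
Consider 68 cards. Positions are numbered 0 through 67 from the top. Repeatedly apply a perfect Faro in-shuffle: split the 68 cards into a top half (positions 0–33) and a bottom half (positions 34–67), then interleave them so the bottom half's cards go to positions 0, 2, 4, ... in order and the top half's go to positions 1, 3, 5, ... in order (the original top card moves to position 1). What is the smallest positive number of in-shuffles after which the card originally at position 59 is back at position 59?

Follow position 59 under repeated in-shuffles:
59 → 50 → 32 → 65 → 62 → 56 → 44 → 20 → 41 → 14 → 29 → 59
It first returns after 11 in-shuffles.

11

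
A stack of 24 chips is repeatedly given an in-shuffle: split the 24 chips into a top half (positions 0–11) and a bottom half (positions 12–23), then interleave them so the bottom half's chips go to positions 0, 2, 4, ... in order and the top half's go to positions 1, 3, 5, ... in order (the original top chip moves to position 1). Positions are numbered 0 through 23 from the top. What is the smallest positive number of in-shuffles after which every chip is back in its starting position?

20

The in-shuffle permutes the 24 positions with cycle lengths [4, 20].
Every chip is home exactly when every cycle has completed a whole number of laps, i.e. after lcm(4, 20) = 20 in-shuffles.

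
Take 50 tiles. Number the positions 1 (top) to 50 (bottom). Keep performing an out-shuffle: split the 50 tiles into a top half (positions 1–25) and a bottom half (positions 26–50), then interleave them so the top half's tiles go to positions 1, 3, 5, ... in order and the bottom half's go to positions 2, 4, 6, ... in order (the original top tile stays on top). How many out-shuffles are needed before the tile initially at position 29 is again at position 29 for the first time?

3

Follow position 29 under repeated out-shuffles:
29 → 8 → 15 → 29
It first returns after 3 out-shuffles.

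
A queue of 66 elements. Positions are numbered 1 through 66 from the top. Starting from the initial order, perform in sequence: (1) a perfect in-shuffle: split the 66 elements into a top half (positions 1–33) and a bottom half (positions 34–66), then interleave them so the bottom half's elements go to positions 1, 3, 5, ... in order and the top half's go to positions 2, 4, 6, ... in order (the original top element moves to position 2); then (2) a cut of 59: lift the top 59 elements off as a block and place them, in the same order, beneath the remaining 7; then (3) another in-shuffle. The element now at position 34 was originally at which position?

5

Undo the operations in reverse order, starting from position 34:
  undo op 3 (in-shuffle, from top half): 34 ← 17
  undo op 2 (cut 59): 17 ← 10
  undo op 1 (in-shuffle, from top half): 10 ← 5
So the element at position 34 came from original position 5.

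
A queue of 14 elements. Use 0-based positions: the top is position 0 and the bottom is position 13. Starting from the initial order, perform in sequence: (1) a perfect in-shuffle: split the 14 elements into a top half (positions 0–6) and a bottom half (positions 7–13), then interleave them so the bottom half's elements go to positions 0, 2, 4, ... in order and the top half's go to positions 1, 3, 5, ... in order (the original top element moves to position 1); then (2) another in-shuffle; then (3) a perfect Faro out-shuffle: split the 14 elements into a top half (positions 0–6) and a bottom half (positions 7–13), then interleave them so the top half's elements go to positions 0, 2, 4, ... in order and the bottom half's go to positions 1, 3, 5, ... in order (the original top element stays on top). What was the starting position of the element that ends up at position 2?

7

Undo the operations in reverse order, starting from position 2:
  undo op 3 (out-shuffle, from top half): 2 ← 1
  undo op 2 (in-shuffle, from top half): 1 ← 0
  undo op 1 (in-shuffle, from bottom half): 0 ← 7
So the element at position 2 came from original position 7.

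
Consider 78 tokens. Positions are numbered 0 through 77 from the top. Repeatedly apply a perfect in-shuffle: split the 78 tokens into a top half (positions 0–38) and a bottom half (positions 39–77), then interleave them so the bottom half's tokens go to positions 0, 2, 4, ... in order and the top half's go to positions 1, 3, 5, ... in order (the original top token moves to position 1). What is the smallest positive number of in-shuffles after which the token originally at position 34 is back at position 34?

Follow position 34 under repeated in-shuffles:
34 → 69 → 60 → 42 → 6 → 13 → 27 → 55 → ... → 34 (length 39)
It first returns after 39 in-shuffles.

39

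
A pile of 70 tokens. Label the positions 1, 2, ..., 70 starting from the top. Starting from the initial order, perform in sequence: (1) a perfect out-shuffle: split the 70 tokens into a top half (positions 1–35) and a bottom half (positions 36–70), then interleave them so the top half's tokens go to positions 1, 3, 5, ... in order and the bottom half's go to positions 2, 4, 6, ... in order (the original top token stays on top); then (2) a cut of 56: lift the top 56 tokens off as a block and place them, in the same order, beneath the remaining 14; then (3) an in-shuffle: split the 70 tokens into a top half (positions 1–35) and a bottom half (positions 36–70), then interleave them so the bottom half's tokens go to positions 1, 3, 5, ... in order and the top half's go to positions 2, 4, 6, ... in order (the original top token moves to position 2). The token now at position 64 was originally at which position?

Undo the operations in reverse order, starting from position 64:
  undo op 3 (in-shuffle, from top half): 64 ← 32
  undo op 2 (cut 56): 32 ← 18
  undo op 1 (out-shuffle, from bottom half): 18 ← 44
So the token at position 64 came from original position 44.

44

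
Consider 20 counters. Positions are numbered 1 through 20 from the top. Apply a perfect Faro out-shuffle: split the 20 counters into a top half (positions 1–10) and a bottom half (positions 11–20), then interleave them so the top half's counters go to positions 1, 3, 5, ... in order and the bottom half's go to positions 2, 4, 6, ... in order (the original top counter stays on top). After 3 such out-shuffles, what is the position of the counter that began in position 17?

15

Track the counter's position through each out-shuffle:
17 → 14 → 8 → 15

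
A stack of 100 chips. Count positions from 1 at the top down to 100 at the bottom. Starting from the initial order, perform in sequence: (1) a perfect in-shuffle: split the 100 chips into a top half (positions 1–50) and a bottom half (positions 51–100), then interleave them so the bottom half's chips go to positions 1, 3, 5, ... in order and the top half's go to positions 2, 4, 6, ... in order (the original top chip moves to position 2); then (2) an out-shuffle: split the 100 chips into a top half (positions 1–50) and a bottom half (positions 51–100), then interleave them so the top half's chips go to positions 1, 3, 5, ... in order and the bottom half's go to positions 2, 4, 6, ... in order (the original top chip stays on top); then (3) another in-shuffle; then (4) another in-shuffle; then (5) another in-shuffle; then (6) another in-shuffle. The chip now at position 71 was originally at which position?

Undo the operations in reverse order, starting from position 71:
  undo op 6 (in-shuffle, from bottom half): 71 ← 86
  undo op 5 (in-shuffle, from top half): 86 ← 43
  undo op 4 (in-shuffle, from bottom half): 43 ← 72
  undo op 3 (in-shuffle, from top half): 72 ← 36
  undo op 2 (out-shuffle, from bottom half): 36 ← 68
  undo op 1 (in-shuffle, from top half): 68 ← 34
So the chip at position 71 came from original position 34.

34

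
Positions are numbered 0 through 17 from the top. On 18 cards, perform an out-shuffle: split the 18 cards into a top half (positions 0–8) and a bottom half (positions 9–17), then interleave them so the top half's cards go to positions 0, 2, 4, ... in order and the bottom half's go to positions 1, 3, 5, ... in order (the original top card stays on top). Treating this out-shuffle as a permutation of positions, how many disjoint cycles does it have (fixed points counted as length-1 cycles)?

Trace each unvisited position around until it returns:
(0) (1 2 4 8 16 15 13 9) (3 6 12 7 14 11 5 10) (17)
4 cycles in total.

4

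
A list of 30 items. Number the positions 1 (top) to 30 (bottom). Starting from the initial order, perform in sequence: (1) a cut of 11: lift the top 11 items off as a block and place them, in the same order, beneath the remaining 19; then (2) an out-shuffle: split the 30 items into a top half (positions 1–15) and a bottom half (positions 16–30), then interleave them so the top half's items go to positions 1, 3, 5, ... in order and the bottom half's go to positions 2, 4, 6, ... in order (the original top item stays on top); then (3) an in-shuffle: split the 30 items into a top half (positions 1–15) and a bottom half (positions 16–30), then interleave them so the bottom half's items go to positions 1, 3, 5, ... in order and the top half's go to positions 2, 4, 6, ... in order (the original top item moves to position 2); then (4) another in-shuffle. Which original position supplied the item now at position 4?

12

Undo the operations in reverse order, starting from position 4:
  undo op 4 (in-shuffle, from top half): 4 ← 2
  undo op 3 (in-shuffle, from top half): 2 ← 1
  undo op 2 (out-shuffle, from top half): 1 ← 1
  undo op 1 (cut 11): 1 ← 12
So the item at position 4 came from original position 12.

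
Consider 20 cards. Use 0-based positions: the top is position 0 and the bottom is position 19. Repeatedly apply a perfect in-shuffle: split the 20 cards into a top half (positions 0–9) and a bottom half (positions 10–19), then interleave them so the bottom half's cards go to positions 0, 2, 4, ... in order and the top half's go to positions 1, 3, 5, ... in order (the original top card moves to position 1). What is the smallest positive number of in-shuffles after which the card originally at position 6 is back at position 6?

Follow position 6 under repeated in-shuffles:
6 → 13 → 6
It first returns after 2 in-shuffles.

2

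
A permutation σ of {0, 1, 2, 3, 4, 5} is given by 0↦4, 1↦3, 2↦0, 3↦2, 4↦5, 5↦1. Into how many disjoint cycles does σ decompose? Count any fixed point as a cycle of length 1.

1

Cycle decomposition: (0 4 5 1 3 2).
1 cycle.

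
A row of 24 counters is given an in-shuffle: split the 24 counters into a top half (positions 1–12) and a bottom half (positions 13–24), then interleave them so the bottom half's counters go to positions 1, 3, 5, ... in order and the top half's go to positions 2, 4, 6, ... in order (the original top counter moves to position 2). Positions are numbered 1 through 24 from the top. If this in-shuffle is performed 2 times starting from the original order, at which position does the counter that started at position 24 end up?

Track the counter's position through each in-shuffle:
24 → 23 → 21

21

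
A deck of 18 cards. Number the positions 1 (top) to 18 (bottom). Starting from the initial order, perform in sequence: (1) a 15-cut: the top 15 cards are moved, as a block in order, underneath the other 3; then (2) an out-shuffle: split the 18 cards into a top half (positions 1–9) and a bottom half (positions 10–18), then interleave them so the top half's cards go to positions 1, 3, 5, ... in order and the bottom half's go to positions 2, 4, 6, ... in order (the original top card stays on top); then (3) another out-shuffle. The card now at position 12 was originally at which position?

Undo the operations in reverse order, starting from position 12:
  undo op 3 (out-shuffle, from bottom half): 12 ← 15
  undo op 2 (out-shuffle, from top half): 15 ← 8
  undo op 1 (cut 15): 8 ← 5
So the card at position 12 came from original position 5.

5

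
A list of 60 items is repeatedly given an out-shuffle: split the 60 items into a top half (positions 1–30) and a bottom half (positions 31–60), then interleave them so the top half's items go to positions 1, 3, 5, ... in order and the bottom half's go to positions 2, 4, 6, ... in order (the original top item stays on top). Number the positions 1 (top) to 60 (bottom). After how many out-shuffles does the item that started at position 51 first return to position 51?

58

Follow position 51 under repeated out-shuffles:
51 → 42 → 24 → 47 → 34 → 8 → 15 → 29 → ... → 51 (length 58)
It first returns after 58 out-shuffles.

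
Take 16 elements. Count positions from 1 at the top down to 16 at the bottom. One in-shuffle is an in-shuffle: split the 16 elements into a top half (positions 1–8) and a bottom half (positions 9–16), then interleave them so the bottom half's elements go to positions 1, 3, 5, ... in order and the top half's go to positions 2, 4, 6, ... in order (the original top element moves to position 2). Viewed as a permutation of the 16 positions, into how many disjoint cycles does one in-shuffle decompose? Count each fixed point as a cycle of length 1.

Trace each unvisited position around until it returns:
(1 2 4 8 16 15 13 9) (3 6 12 7 14 11 5 10)
2 cycles in total.

2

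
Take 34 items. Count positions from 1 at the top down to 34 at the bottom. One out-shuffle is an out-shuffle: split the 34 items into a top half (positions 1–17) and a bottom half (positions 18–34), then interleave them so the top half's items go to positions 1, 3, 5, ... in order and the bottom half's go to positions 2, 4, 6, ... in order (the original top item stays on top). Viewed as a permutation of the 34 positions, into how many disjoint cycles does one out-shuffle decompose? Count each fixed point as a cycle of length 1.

6

Trace each unvisited position around until it returns:
(1) (2 3 5 9 17 33 32 30 26 18) (4 7 13 25 16 31 28 22 10 19) (6 11 21 8 15 29 24 14 27 20) (12 23) (34)
6 cycles in total.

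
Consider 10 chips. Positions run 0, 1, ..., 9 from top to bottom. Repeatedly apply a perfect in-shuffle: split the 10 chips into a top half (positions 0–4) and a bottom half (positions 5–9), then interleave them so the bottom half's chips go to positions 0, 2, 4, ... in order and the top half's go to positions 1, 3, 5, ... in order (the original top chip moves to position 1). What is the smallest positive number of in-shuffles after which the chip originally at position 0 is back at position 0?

10

Follow position 0 under repeated in-shuffles:
0 → 1 → 3 → 7 → 4 → 9 → 8 → 6 → 2 → 5 → 0
It first returns after 10 in-shuffles.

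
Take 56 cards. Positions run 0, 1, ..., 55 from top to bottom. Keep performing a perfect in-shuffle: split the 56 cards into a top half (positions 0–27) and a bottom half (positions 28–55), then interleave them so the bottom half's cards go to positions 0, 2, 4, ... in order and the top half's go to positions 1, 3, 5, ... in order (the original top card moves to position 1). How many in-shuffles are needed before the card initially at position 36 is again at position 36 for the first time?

Follow position 36 under repeated in-shuffles:
36 → 16 → 33 → 10 → 21 → 43 → 30 → 4 → 9 → 19 → 39 → 22 → 45 → 34 → 12 → 25 → 51 → 46 → 36
It first returns after 18 in-shuffles.

18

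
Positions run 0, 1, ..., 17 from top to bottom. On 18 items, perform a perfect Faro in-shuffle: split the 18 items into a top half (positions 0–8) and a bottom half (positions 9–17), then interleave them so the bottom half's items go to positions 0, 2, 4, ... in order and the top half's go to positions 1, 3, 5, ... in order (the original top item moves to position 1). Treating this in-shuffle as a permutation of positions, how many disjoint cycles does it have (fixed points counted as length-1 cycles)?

Trace each unvisited position around until it returns:
(0 1 3 7 15 12 ... len 18)
1 cycle in total.

1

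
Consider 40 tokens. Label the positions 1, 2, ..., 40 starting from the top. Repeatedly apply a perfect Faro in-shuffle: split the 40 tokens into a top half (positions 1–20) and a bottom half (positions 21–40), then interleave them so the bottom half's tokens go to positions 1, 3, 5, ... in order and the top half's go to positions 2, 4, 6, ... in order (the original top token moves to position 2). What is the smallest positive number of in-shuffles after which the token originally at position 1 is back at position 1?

20

Follow position 1 under repeated in-shuffles:
1 → 2 → 4 → 8 → 16 → 32 → 23 → 5 → 10 → 20 → 40 → 39 → 37 → 33 → 25 → 9 → 18 → 36 → 31 → 21 → 1
It first returns after 20 in-shuffles.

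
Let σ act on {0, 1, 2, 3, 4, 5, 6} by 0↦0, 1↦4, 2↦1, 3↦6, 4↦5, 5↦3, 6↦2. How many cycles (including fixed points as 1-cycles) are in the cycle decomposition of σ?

2

Cycle decomposition: (0) (1 4 5 3 6 2).
2 cycles.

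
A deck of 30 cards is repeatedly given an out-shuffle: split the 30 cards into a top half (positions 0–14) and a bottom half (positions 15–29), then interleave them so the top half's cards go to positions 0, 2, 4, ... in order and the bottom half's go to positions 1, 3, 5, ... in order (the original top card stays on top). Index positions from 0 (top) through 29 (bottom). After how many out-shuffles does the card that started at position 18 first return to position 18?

28

Follow position 18 under repeated out-shuffles:
18 → 7 → 14 → 28 → 27 → 25 → 21 → 13 → ... → 18 (length 28)
It first returns after 28 out-shuffles.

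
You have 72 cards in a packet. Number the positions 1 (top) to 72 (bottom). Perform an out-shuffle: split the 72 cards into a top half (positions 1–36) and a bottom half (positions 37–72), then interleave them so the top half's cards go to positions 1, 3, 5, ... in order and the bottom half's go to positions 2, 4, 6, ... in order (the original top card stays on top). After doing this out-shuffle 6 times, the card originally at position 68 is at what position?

29

Track the card's position through each out-shuffle:
68 → 64 → 56 → 40 → 8 → 15 → 29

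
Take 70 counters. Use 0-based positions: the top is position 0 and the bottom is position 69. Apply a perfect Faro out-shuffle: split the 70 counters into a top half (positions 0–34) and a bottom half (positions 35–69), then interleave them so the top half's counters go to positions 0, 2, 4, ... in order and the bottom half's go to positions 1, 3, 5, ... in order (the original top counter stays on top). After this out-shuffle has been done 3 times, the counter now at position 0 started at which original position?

0

Work backwards from position 0, undoing one out-shuffle at a time:
0 ← 0 ← 0 ← 0
So the counter now at position 0 started at position 0.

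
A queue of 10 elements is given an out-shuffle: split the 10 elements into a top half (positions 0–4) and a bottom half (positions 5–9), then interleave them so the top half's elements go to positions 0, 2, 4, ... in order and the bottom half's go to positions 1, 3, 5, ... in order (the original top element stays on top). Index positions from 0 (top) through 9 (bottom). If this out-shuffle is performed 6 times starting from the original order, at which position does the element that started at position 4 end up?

Track the element's position through each out-shuffle:
4 → 8 → 7 → 5 → 1 → 2 → 4

4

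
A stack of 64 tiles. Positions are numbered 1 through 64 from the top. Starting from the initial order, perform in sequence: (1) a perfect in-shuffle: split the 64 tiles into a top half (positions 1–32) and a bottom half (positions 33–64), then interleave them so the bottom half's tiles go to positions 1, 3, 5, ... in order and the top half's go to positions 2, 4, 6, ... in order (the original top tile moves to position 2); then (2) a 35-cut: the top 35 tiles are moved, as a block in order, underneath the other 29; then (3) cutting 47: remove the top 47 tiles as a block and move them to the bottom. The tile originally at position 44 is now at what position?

Track the tile from position 44 forward through each operation:
  after op 1 (in-shuffle): 44 → 23
  after op 2 (cut 35): 23 → 52
  after op 3 (cut 47): 52 → 5

5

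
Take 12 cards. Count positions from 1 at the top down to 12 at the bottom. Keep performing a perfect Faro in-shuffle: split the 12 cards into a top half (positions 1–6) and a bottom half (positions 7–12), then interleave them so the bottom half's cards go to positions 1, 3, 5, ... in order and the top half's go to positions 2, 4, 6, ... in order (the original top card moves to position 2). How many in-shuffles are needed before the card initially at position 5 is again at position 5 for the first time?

12

Follow position 5 under repeated in-shuffles:
5 → 10 → 7 → 1 → 2 → 4 → 8 → 3 → 6 → 12 → 11 → 9 → 5
It first returns after 12 in-shuffles.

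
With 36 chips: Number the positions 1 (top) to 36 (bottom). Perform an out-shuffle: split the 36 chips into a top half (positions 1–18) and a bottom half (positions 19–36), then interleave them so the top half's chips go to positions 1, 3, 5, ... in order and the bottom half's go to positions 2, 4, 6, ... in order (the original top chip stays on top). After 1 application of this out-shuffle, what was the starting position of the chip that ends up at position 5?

Work backwards from position 5, undoing one out-shuffle at a time:
5 ← 3
So the chip now at position 5 started at position 3.

3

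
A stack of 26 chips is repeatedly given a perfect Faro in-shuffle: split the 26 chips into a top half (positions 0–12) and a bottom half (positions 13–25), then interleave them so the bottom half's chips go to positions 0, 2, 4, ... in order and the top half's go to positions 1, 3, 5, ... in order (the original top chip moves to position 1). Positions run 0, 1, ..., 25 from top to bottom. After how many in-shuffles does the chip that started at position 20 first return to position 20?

Follow position 20 under repeated in-shuffles:
20 → 14 → 2 → 5 → 11 → 23 → 20
It first returns after 6 in-shuffles.

6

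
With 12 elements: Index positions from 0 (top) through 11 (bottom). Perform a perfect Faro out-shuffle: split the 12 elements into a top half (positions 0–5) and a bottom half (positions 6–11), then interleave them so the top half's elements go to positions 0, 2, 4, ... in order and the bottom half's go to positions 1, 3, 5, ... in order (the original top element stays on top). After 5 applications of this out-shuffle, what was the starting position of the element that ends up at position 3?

8

Work backwards from position 3, undoing one out-shuffle at a time:
3 ← 7 ← 9 ← 10 ← 5 ← 8
So the element now at position 3 started at position 8.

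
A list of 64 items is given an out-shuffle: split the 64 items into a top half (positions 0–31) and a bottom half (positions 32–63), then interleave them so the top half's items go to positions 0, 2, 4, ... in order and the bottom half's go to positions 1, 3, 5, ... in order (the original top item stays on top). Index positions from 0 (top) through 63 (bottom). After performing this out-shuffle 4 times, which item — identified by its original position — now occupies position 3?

12

Work backwards from position 3, undoing one out-shuffle at a time:
3 ← 33 ← 48 ← 24 ← 12
So the item now at position 3 started at position 12.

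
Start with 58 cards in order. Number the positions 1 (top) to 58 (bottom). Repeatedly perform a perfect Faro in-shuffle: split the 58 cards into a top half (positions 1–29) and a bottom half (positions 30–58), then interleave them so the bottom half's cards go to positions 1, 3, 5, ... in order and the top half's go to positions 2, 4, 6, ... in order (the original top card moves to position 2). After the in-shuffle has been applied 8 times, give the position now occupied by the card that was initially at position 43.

34

Track the card's position through each in-shuffle:
43 → 27 → 54 → 49 → 39 → 19 → 38 → 17 → 34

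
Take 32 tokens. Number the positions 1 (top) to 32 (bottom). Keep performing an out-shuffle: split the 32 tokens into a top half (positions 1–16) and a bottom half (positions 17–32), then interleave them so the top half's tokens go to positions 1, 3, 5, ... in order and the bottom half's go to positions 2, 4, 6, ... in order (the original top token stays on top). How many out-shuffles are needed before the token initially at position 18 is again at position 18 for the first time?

5

Follow position 18 under repeated out-shuffles:
18 → 4 → 7 → 13 → 25 → 18
It first returns after 5 out-shuffles.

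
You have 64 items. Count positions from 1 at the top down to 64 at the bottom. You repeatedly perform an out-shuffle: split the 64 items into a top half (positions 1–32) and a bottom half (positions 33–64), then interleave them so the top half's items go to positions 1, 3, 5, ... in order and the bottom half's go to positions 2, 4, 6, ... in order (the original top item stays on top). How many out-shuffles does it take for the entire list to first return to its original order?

The out-shuffle permutes the 64 positions with cycle lengths [1, 1, 2, 3, 3, 6, 6, 6, 6, 6, 6, 6, 6, 6].
Every item is home exactly when every cycle has completed a whole number of laps, i.e. after lcm(1, 2, 3, 6) = 6 out-shuffles.

6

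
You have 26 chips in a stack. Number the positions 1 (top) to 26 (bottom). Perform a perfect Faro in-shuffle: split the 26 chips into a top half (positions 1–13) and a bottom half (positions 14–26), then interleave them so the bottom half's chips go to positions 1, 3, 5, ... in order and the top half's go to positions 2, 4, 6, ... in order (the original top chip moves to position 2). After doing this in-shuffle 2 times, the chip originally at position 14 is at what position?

2

Track the chip's position through each in-shuffle:
14 → 1 → 2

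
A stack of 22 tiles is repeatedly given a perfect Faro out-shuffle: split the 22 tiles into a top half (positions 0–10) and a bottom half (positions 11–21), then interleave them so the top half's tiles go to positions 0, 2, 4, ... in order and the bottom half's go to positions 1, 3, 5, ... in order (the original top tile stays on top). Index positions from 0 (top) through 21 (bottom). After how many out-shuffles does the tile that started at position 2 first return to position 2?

6

Follow position 2 under repeated out-shuffles:
2 → 4 → 8 → 16 → 11 → 1 → 2
It first returns after 6 out-shuffles.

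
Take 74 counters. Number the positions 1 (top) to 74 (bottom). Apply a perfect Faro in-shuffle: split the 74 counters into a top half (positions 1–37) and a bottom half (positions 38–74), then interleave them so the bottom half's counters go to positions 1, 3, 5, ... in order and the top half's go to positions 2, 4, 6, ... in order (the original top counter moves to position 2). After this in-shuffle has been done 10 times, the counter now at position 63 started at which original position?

Work backwards from position 63, undoing one in-shuffle at a time:
63 ← 69 ← 72 ← 36 ← 18 ← 9 ← 42 ← 21 ← 48 ← 24 ← 12
So the counter now at position 63 started at position 12.

12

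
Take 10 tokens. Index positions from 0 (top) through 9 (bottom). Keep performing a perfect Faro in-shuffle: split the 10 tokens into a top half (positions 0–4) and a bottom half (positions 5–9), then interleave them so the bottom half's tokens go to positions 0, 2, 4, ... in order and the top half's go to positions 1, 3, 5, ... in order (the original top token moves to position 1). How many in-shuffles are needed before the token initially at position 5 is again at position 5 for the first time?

Follow position 5 under repeated in-shuffles:
5 → 0 → 1 → 3 → 7 → 4 → 9 → 8 → 6 → 2 → 5
It first returns after 10 in-shuffles.

10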